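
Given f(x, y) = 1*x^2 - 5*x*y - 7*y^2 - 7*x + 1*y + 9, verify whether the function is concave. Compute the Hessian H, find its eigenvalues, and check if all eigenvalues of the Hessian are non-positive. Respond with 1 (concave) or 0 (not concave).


The Hessian of f(x,y) = 1*x^2 - 5*x*y - 7*y^2 - 7*x + 1*y + 9 is:
H = [[2, -5], [-5, -14]]
Trace = 2 - 14 = -12
Determinant = 2*-14 - (-5)^2 = -53
Discriminant = (-12)^2 - 4*-53 = 356.0
Eigenvalues: lambda_1 = -15.434, lambda_2 = 3.434
The function is not concave.

0


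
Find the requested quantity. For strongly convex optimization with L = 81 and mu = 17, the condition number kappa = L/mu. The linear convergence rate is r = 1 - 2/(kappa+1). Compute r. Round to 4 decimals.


Step 1: Compute the condition number.
kappa = L/mu = 81/17 = 4.7647
Step 2: Compute the convergence rate.
r = 1 - 2/(kappa + 1) = 1 - 2*mu/(L + mu) = (L - mu)/(L + mu) = 64/98 = 0.6531


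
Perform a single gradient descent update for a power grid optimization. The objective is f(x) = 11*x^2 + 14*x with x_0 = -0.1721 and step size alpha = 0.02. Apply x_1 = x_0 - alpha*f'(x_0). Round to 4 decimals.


We compute the gradient at x_0 and apply the update.
f'(x) = 22*x + 14
f'(-0.1721) = 22*-0.1721 + 14 = 10.2138
x_1 = -0.1721 - 0.02*10.2138 = -0.3764


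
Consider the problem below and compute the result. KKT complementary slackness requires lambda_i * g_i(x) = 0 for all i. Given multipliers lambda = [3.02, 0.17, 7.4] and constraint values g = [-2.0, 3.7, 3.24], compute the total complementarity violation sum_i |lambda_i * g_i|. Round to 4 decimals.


KKT complementary slackness check:
lambda_1 * g_1 = 3.02 * -2.0 = -6.04
lambda_2 * g_2 = 0.17 * 3.7 = 0.629
lambda_3 * g_3 = 7.4 * 3.24 = 23.976
Total violation = 6.04 + 0.629 + 23.976 = 30.645


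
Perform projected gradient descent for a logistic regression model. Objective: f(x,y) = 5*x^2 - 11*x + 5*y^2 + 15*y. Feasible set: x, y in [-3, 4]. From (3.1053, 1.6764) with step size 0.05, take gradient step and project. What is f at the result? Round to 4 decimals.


Step 1: Compute gradient at (3.1053, 1.6764).
grad_x = 2*5*3.1053 - 11 = 20.053
grad_y = 2*5*1.6764 + 15 = 31.764
Step 2: Gradient step.
x_raw = 3.1053 - 0.05*20.053 = 2.1027
y_raw = 1.6764 - 0.05*31.764 = 0.0882
Step 3: Project onto [-3, 4].
x_proj = clip(2.1027) = 2.1027
y_proj = clip(0.0882) = 0.0882
Step 4: Evaluate f.
f(2.1027, 0.0882) = 0.3384


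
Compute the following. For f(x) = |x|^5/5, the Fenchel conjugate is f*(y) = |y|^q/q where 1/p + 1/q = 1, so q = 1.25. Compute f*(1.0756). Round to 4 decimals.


The conjugate exponent q satisfies 1/p + 1/q = 1.
p = 5, so q = 5/(5 - 1) = 1.25
|y|^q = 1.0756^1.25 = 1.0954
f*(1.0756) = 1.0954 / 1.25 = 0.8763


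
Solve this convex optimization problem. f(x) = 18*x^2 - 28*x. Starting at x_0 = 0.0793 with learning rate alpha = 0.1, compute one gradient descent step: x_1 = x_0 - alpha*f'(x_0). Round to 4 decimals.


We compute the gradient at x_0 and apply the update.
f'(x) = 36*x - 28
f'(0.0793) = 36*0.0793 - 28 = -25.1452
x_1 = 0.0793 - 0.1*-25.1452 = 2.5938


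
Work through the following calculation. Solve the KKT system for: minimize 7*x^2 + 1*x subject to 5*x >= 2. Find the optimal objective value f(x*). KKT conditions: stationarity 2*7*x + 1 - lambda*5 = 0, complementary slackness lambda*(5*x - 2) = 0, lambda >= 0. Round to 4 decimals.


Step 1: Try lambda = 0 (constraint inactive).
x_unc = -1/(2*7) = -0.0714
Check: 5*-0.0714 = -0.357 < 2 -- violated!
Step 2: Constraint must be active: 5*x = 2
x* = 2/5 = 0.4
lambda = (2*7*0.4 + 1)/5 = 1.32
Step 3: Compute optimal value.
f(x*) = 7*0.4^2 + 1*0.4 = 1.52


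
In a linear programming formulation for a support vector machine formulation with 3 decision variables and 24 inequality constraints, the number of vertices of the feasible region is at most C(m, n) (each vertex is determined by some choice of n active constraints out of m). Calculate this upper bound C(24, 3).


Each vertex corresponds to some choice of n active constraints out of m, so the number of vertices is at most C(m, n) = m! / (n!(m-n)!).
m = 24, n = 3
Numerator: 24 * 23 * 22
Denominator: 3! = 6
C(24, 3) = 2024


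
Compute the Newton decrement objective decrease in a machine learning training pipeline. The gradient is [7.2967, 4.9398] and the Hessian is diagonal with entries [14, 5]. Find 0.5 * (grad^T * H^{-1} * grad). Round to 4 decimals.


Step 1: H is diagonal, so H^(-1) * g = [0.5212, 0.988].
Step 2: g^T H^(-1) g = sum_i g_i^2 / H_ii
  = (7.2967)^2/14 + (4.9398)^2/5
  = 3.803 + 4.8803 = 8.6833
Step 3: Objective decrease = 0.5 * g^T H^(-1) g = 4.3417


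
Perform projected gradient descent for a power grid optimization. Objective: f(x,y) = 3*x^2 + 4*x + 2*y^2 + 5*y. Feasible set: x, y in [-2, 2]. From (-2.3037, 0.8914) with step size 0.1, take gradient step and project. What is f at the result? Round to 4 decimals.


Step 1: Compute gradient at (-2.3037, 0.8914).
grad_x = 2*3*-2.3037 + 4 = -9.8222
grad_y = 2*2*0.8914 + 5 = 8.5656
Step 2: Gradient step.
x_raw = -2.3037 - 0.1*-9.8222 = -1.3215
y_raw = 0.8914 - 0.1*8.5656 = 0.0348
Step 3: Project onto [-2, 2].
x_proj = clip(-1.3215) = -1.3215
y_proj = clip(0.0348) = 0.0348
Step 4: Evaluate f.
f(-1.3215, 0.0348) = 0.1296


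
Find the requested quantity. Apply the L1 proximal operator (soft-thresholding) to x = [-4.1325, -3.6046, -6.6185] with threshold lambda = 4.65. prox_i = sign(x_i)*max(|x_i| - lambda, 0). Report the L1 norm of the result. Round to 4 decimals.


Soft-thresholding with lambda = 4.65:
prox(-4.1325) = sign(-4.1325)*max(|-4.1325| - 4.65, 0) = 0.0
prox(-3.6046) = sign(-3.6046)*max(|-3.6046| - 4.65, 0) = 0.0
prox(-6.6185) = sign(-6.6185)*max(|-6.6185| - 4.65, 0) = -1.9685
prox(x) = [0.0, 0.0, -1.9685]
||prox(x)||_1 = 0.0 + 0.0 + 1.9685 = 1.9685


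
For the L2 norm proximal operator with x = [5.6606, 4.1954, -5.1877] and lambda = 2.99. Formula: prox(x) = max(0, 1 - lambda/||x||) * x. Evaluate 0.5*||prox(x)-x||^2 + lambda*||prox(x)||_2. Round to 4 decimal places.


Step 1: Compute ||x||.
||x|| = 8.7496
Step 2: Compute scaling factor.
scale = max(0, 1 - 2.99/8.7496) = 0.6583
Step 3: prox(x) = [3.7262, 2.7617, -3.4149]
||prox(x)|| = 5.7596
Step 4: Proximal objective.
0.5*||prox-x||^2 = 4.4701
lambda*||prox|| = 17.2212
Total = 21.6913


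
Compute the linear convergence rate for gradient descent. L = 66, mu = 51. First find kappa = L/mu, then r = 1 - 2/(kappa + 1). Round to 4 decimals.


Step 1: Compute the condition number.
kappa = L/mu = 66/51 = 1.2941
Step 2: Compute the convergence rate.
r = 1 - 2/(kappa + 1) = 1 - 2*mu/(L + mu) = (L - mu)/(L + mu) = 15/117 = 0.1282


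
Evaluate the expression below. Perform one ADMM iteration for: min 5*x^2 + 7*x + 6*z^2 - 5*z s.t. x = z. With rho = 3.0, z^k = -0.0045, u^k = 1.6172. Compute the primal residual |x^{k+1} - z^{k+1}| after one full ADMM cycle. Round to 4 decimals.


ADMM iteration with rho = 3.0, z^k = -0.0045, u^k = 1.6172
Step 1: x-update.
Minimize 5*x^2 + 7*x + (3.0/2)*(x + 0.0045 + 1.6172)^2
FOC: (2*5 + 3.0)*x = -7 + 3.0*(-0.0045 - 1.6172)
x^{k+1} = -0.9127
Step 2: z-update.
Minimize 6*z^2 - 5*z + (3.0/2)*(-0.9127 - z + 1.6172)^2
FOC: (2*6 + 3.0)*z = 5 + 3.0*(-0.9127 + 1.6172)
z^{k+1} = 0.4742
Step 3: u-update.
u^{k+1} = 1.6172 - 0.9127 - 0.4742 = 0.2303
Step 4: Primal residual = |-0.9127 - 0.4742| = 1.3869


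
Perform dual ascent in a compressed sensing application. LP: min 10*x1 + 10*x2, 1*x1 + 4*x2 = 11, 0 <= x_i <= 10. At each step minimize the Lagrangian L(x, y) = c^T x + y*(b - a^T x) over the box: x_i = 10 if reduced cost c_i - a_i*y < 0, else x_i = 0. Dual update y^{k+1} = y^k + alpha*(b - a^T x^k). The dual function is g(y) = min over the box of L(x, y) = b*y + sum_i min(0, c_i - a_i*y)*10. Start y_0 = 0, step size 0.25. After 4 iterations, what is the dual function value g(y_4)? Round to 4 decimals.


Dual ascent for LP: min 10*x1 + 10*x2, 1*x1 + 4*x2 = 11, 0 <= x_i <= 10
Step 1: y^k = 0.0, reduced costs: (10.0, 10.0)
  x^k = (0.0, 0.0), subgradient = b - a^T x = 11.0
  y^{k+1} = 0.0 + 0.25*11.0 = 2.75
Step 2: y^k = 2.75, reduced costs: (7.25, -1.0)
  x^k = (0.0, 10.0), subgradient = b - a^T x = -29.0
  y^{k+1} = 2.75 + 0.25*-29.0 = -4.5
Step 3: y^k = -4.5, reduced costs: (14.5, 28.0)
  x^k = (0.0, 0.0), subgradient = b - a^T x = 11.0
  y^{k+1} = -4.5 + 0.25*11.0 = -1.75
Step 4: y^k = -1.75, reduced costs: (11.75, 17.0)
  x^k = (0.0, 0.0), subgradient = b - a^T x = 11.0
  y^{k+1} = -1.75 + 0.25*11.0 = 1.0
Dual objective at y_4 = 1.0: reduced costs (9.0, 6.0), box minimizer x = (0.0, 0.0)
g(y_4) = b*y + (c1 - a1*y)*x1 + (c2 - a2*y)*x2 = 11*1.0 + 9.0*0.0 + 6.0*0.0 = 11.0 + 0.0 + 0.0 = 11.0


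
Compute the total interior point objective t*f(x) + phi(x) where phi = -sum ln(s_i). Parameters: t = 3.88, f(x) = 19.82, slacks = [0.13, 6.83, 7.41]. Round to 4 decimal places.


Step 1: Compute log-barrier.
ln values: [-2.0402, 1.9213, 2.0028]
phi = -(-2.0402 + 1.9213 + 2.0028) = -1.8839
Step 2: Compute augmented objective.
t*f(x) = 3.88*19.82 = 76.9016
Total = 76.9016 - 1.8839 = 75.0177


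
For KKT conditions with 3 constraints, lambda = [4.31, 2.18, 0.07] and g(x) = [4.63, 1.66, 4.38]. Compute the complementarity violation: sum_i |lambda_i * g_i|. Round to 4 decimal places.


KKT complementary slackness check:
lambda_1 * g_1 = 4.31 * 4.63 = 19.9553
lambda_2 * g_2 = 2.18 * 1.66 = 3.6188
lambda_3 * g_3 = 0.07 * 4.38 = 0.3066
Total violation = 19.9553 + 3.6188 + 0.3066 = 23.8807


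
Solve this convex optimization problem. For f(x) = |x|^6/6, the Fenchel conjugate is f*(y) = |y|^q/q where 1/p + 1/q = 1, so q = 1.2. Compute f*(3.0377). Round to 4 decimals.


The conjugate exponent q satisfies 1/p + 1/q = 1.
p = 6, so q = 6/(6 - 1) = 1.2
|y|^q = 3.0377^1.2 = 3.7936
f*(3.0377) = 3.7936 / 1.2 = 3.1614


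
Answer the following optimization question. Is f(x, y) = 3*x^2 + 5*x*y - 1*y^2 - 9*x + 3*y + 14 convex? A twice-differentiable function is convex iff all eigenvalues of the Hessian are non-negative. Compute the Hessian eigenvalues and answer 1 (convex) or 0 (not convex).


The Hessian of f(x,y) = 3*x^2 + 5*x*y - 1*y^2 - 9*x + 3*y + 14 is:
H = [[6, 5], [5, -2]]
Trace = 6 - 2 = 4
Determinant = 6*-2 - (5)^2 = -37
Discriminant = (4)^2 - 4*-37 = 164.0
Eigenvalues: lambda_1 = -4.4031, lambda_2 = 8.4031
The function is not convex.

0


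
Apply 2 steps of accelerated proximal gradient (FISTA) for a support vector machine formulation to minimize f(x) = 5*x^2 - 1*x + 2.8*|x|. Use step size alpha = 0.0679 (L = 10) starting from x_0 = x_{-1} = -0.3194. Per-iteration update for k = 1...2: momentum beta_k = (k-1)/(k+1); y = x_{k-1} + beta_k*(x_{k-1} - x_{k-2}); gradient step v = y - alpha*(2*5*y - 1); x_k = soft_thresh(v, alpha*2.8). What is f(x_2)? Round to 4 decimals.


FISTA on f(x) = 5*x^2 - 1*x + 2.8*|x|
L = 10, alpha = 0.0679
Iteration 1: beta = 0.0, y = -0.3194 + 0.0*(-0.3194 + 0.3194) = -0.3194
  grad(y) = -4.194, v = y - alpha*grad = -0.0346
  prox(v) = soft_thresh(-0.0346, 0.1901) = 0.0
Iteration 2: beta = 0.3333, y = 0.0 + 0.3333*(0.0 + 0.3194) = 0.1065
  grad(y) = 0.0647, v = y - alpha*grad = 0.1021
  prox(v) = soft_thresh(0.1021, 0.1901) = 0.0
f(x_2) = 5*0.0^2 - 1*0.0 + 2.8*|0.0| = 0.0


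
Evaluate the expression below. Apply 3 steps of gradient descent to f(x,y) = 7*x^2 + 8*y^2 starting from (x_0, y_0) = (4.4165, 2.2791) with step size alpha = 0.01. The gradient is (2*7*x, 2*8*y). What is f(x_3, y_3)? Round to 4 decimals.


Gradient descent on f(x,y) = 7*x^2 + 8*y^2.
Starting point: (4.4165, 2.2791), alpha = 0.01
Step 1: grad_x = 2*7*4.4165 = 61.831, grad_y = 2*8*2.2791 = 36.4656
  x_1 = 4.4165 - 0.01*61.831 = 3.7982
  y_1 = 2.2791 - 0.01*36.4656 = 1.9144
Step 2: grad_x = 2*7*3.7982 = 53.1747, grad_y = 2*8*1.9144 = 30.6311
  x_2 = 3.7982 - 0.01*53.1747 = 3.2664
  y_2 = 1.9144 - 0.01*30.6311 = 1.6081
Step 3: grad_x = 2*7*3.2664 = 45.7302, grad_y = 2*8*1.6081 = 25.7301
  x_3 = 3.2664 - 0.01*45.7302 = 2.8091
  y_3 = 1.6081 - 0.01*25.7301 = 1.3508
f(2.8091, 1.3508) = 7*2.8091^2 + 8*1.3508^2 = 69.8369


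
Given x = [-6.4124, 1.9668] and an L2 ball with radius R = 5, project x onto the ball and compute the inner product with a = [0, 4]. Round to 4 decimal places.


Step 1: Compute ||x|| (intermediates to 6 decimals).
||x|| = sqrt((-6.4124)^2 + 1.9668^2) = 6.707248
Step 2: Project.
Since ||x|| > R, scale = R/||x|| = 5/6.707248 = 0.745462, proj(x) = scale * x
proj(x) = [-4.780201, 1.466175]
Step 3: Dot product.
a^T * proj(x) = 0*(-4.780201) + 4*1.466175 = 5.8647


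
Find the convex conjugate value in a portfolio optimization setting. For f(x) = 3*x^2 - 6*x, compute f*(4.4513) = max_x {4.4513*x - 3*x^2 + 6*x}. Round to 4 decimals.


f*(y) = sup_x {y*x - a*x^2 - b*x} = sup_x {(y-b)*x - a*x^2}
FOC: (y - b) - 2a*x = 0 => x* = (y - b)/(2a)
x* = (4.4513 + 6)/(2*3) = 1.7419
f*(4.4513) = (y-b)^2/(4a) = (4.4513 + 6)^2/(4*3)
= 109.2297/12 = 9.1025


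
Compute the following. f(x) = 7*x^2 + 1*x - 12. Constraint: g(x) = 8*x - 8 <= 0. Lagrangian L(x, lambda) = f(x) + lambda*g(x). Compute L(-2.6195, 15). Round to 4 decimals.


Step 1: Evaluate f(x).
f(-2.6195) = 7*(-2.6195)^2 + 1*(-2.6195) - 12 = 33.413
Step 2: Evaluate g(x).
g(-2.6195) = 8*-2.6195 - 8 = -28.956
Step 3: Compute Lagrangian.
L = 33.413 + 15*-28.956 = -400.927


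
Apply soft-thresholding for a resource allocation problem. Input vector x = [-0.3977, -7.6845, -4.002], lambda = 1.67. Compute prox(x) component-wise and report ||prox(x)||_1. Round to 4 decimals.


Soft-thresholding with lambda = 1.67:
prox(-0.3977) = sign(-0.3977)*max(|-0.3977| - 1.67, 0) = 0.0
prox(-7.6845) = sign(-7.6845)*max(|-7.6845| - 1.67, 0) = -6.0145
prox(-4.002) = sign(-4.002)*max(|-4.002| - 1.67, 0) = -2.332
prox(x) = [0.0, -6.0145, -2.332]
||prox(x)||_1 = 0.0 + 6.0145 + 2.332 = 8.3465


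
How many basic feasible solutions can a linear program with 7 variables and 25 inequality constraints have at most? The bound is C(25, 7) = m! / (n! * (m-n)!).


Each vertex corresponds to some choice of n active constraints out of m, so the number of vertices is at most C(m, n) = m! / (n!(m-n)!).
m = 25, n = 7
Numerator: 25 * 24 * 23 * 22 * 21 * 20 * 19
Denominator: 7! = 5040
C(25, 7) = 480700


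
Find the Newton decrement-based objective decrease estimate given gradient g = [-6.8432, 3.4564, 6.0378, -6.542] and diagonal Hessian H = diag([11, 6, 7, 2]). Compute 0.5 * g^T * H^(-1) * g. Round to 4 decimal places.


Step 1: H is diagonal, so H^(-1) * g = [-0.6221, 0.5761, 0.8625, -3.271].
Step 2: g^T H^(-1) g = sum_i g_i^2 / H_ii
  = (-6.8432)^2/11 + (3.4564)^2/6 + (6.0378)^2/7 + (-6.542)^2/2
  = 4.2572 + 1.9911 + 5.2079 + 21.3989 = 32.8551
Step 3: Objective decrease = 0.5 * g^T H^(-1) g = 16.4275


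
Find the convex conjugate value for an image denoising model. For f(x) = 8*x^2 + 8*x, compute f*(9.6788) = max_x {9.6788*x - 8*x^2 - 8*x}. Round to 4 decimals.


f*(y) = sup_x {y*x - a*x^2 - b*x} = sup_x {(y-b)*x - a*x^2}
FOC: (y - b) - 2a*x = 0 => x* = (y - b)/(2a)
x* = (9.6788 - 8)/(2*8) = 0.1049
f*(9.6788) = (y-b)^2/(4a) = (9.6788 - 8)^2/(4*8)
= 2.8184/32 = 0.0881


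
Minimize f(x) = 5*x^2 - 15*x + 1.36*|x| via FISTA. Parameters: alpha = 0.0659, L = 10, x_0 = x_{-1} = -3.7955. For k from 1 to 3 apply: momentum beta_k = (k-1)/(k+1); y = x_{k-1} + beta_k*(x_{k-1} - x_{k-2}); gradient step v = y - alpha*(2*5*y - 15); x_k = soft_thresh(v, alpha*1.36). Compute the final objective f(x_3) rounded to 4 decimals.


FISTA on f(x) = 5*x^2 - 15*x + 1.36*|x|
L = 10, alpha = 0.0659
Iteration 1: beta = 0.0, y = -3.7955 + 0.0*(-3.7955 + 3.7955) = -3.7955
  grad(y) = -52.955, v = y - alpha*grad = -0.3058
  prox(v) = soft_thresh(-0.3058, 0.0896) = -0.2161
Iteration 2: beta = 0.3333, y = -0.2161 + 0.3333*(-0.2161 + 3.7955) = 0.977
  grad(y) = -5.2302, v = y - alpha*grad = 1.3216
  prox(v) = soft_thresh(1.3216, 0.0896) = 1.232
Iteration 3: beta = 0.5, y = 1.232 + 0.5*(1.232 + 0.2161) = 1.9561
  grad(y) = 4.5611, v = y - alpha*grad = 1.6555
  prox(v) = soft_thresh(1.6555, 0.0896) = 1.5659
f(x_3) = 5*1.5659^2 - 15*1.5659 + 1.36*|1.5659| = -9.0986


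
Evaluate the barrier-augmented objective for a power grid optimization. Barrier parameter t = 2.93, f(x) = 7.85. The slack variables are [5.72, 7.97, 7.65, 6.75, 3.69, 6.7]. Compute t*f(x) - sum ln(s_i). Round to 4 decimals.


Step 1: Compute log-barrier.
ln values: [1.744, 2.0757, 2.0347, 1.9095, 1.3056, 1.9021]
phi = -(1.744 + 2.0757 + 2.0347 + 1.9095 + 1.3056 + 1.9021) = -10.9716
Step 2: Compute augmented objective.
t*f(x) = 2.93*7.85 = 23.0005
Total = 23.0005 - 10.9716 = 12.0289


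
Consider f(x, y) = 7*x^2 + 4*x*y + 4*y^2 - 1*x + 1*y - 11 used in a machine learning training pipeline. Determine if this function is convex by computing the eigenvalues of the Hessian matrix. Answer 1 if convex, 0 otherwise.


The Hessian of f(x,y) = 7*x^2 + 4*x*y + 4*y^2 - 1*x + 1*y - 11 is:
H = [[14, 4], [4, 8]]
Trace = 14 + 8 = 22
Determinant = 14*8 - (4)^2 = 96
Discriminant = (22)^2 - 4*96 = 100.0
Eigenvalues: lambda_1 = 6.0, lambda_2 = 16.0
The function is convex.

1


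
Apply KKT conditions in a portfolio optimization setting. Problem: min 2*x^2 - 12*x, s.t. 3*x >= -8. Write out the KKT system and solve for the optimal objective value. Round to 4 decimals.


Step 1: Try lambda = 0 (constraint inactive).
Stationarity: 2*2*x - 12 = 0
x* = 12/(2*2) = 3.0
Check constraint: 3*3.0 = 9.0 >= -8 -- satisfied.
Step 2: Compute optimal value.
f(x*) = 2*3.0^2 - 12*3.0 = -18.0


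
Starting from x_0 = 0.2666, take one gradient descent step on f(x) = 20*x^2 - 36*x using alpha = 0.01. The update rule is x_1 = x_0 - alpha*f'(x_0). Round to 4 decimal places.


We compute the gradient at x_0 and apply the update.
f'(x) = 40*x - 36
f'(0.2666) = 40*0.2666 - 36 = -25.336
x_1 = 0.2666 - 0.01*-25.336 = 0.52


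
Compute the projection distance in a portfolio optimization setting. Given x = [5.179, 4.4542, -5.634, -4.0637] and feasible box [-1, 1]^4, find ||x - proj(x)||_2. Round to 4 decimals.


Project each component onto [-1, 1].
clip(5.179) = 1.0, clip(4.4542) = 1.0, clip(-5.634) = -1.0, clip(-4.0637) = -1.0
Projection = [1.0, 1.0, -1.0, -1.0]
Squared diffs: [17.464, 11.9315, 21.474, 9.3863]
Distance = sqrt(60.2558) = 7.7625


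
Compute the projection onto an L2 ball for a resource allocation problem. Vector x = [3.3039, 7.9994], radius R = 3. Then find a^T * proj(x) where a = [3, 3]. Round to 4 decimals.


Step 1: Compute ||x|| (intermediates to 6 decimals).
||x|| = sqrt(3.3039^2 + 7.9994^2) = 8.654834
Step 2: Project.
Since ||x|| > R, scale = R/||x|| = 3/8.654834 = 0.346627, proj(x) = scale * x
proj(x) = [1.145221, 2.772808]
Step 3: Dot product.
a^T * proj(x) = 3*1.145221 + 3*2.772808 = 11.7541


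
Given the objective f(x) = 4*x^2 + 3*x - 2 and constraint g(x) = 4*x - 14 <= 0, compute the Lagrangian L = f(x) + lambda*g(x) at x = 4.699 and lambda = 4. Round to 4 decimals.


Step 1: Evaluate f(x).
f(4.699) = 4*4.699^2 + 3*4.699 - 2 = 100.4194
Step 2: Evaluate g(x).
g(4.699) = 4*4.699 - 14 = 4.796
Step 3: Compute Lagrangian.
L = 100.4194 + 4*4.796 = 119.6034


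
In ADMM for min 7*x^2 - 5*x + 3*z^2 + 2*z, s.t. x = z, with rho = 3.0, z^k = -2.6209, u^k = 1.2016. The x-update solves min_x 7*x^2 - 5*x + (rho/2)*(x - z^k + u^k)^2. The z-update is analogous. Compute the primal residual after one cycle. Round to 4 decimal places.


ADMM iteration with rho = 3.0, z^k = -2.6209, u^k = 1.2016
Step 1: x-update.
Minimize 7*x^2 - 5*x + (3.0/2)*(x + 2.6209 + 1.2016)^2
FOC: (2*7 + 3.0)*x = 5 + 3.0*(-2.6209 - 1.2016)
x^{k+1} = -0.3804
Step 2: z-update.
Minimize 3*z^2 + 2*z + (3.0/2)*(-0.3804 - z + 1.2016)^2
FOC: (2*3 + 3.0)*z = -2 + 3.0*(-0.3804 + 1.2016)
z^{k+1} = 0.0515
Step 3: u-update.
u^{k+1} = 1.2016 - 0.3804 - 0.0515 = 0.7697
Step 4: Primal residual = |-0.3804 - 0.0515| = 0.4319


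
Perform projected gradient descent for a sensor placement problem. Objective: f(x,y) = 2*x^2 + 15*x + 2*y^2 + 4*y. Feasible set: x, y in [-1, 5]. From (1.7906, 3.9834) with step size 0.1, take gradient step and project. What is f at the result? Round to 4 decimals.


Step 1: Compute gradient at (1.7906, 3.9834).
grad_x = 2*2*1.7906 + 15 = 22.1624
grad_y = 2*2*3.9834 + 4 = 19.9336
Step 2: Gradient step.
x_raw = 1.7906 - 0.1*22.1624 = -0.4256
y_raw = 3.9834 - 0.1*19.9336 = 1.99
Step 3: Project onto [-1, 5].
x_proj = clip(-0.4256) = -0.4256
y_proj = clip(1.99) = 1.99
Step 4: Evaluate f.
f(-0.4256, 1.99) = 9.8584


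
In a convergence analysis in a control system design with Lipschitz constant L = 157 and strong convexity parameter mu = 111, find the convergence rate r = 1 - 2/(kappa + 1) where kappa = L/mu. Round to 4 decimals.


Step 1: Compute the condition number.
kappa = L/mu = 157/111 = 1.4144
Step 2: Compute the convergence rate.
r = 1 - 2/(kappa + 1) = 1 - 2*mu/(L + mu) = (L - mu)/(L + mu) = 46/268 = 0.1716


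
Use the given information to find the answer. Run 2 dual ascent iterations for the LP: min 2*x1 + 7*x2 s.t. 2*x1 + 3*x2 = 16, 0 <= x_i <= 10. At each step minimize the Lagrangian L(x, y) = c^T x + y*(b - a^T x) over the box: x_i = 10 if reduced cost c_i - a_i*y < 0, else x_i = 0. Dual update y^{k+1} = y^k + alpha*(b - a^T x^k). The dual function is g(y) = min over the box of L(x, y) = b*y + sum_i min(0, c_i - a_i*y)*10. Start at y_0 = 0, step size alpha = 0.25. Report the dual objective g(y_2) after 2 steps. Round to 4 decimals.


Dual ascent for LP: min 2*x1 + 7*x2, 2*x1 + 3*x2 = 16, 0 <= x_i <= 10
Step 1: y^k = 0.0, reduced costs: (2.0, 7.0)
  x^k = (0.0, 0.0), subgradient = b - a^T x = 16.0
  y^{k+1} = 0.0 + 0.25*16.0 = 4.0
Step 2: y^k = 4.0, reduced costs: (-6.0, -5.0)
  x^k = (10.0, 10.0), subgradient = b - a^T x = -34.0
  y^{k+1} = 4.0 + 0.25*-34.0 = -4.5
Dual objective at y_2 = -4.5: reduced costs (11.0, 20.5), box minimizer x = (0.0, 0.0)
g(y_2) = b*y + (c1 - a1*y)*x1 + (c2 - a2*y)*x2 = 16*(-4.5) + 11.0*0.0 + 20.5*0.0 = -72.0 + 0.0 + 0.0 = -72.0


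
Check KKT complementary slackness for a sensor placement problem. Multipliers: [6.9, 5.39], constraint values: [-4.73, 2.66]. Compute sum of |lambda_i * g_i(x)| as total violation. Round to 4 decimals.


KKT complementary slackness check:
lambda_1 * g_1 = 6.9 * -4.73 = -32.637
lambda_2 * g_2 = 5.39 * 2.66 = 14.3374
Total violation = 32.637 + 14.3374 = 46.9744


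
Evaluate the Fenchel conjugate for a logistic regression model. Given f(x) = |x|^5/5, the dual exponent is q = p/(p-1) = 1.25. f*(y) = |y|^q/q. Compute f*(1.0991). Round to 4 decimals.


The conjugate exponent q satisfies 1/p + 1/q = 1.
p = 5, so q = 5/(5 - 1) = 1.25
|y|^q = 1.0991^1.25 = 1.1254
f*(1.0991) = 1.1254 / 1.25 = 0.9003


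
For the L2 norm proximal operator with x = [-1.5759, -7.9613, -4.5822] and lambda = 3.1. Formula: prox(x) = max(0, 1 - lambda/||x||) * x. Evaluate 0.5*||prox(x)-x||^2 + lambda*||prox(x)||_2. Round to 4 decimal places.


Step 1: Compute ||x||.
||x|| = 9.32
Step 2: Compute scaling factor.
scale = max(0, 1 - 3.1/9.32) = 0.6674
Step 3: prox(x) = [-1.0517, -5.3132, -3.0581]
||prox(x)|| = 6.22
Step 4: Proximal objective.
0.5*||prox-x||^2 = 4.805
lambda*||prox|| = 19.282
Total = 24.087


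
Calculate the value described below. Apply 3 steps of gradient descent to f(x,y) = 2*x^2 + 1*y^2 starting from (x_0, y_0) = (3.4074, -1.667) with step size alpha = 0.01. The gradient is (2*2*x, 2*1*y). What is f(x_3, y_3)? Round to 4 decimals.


Gradient descent on f(x,y) = 2*x^2 + 1*y^2.
Starting point: (3.4074, -1.667), alpha = 0.01
Step 1: grad_x = 2*2*3.4074 = 13.6296, grad_y = 2*1*-1.667 = -3.334
  x_1 = 3.4074 - 0.01*13.6296 = 3.2711
  y_1 = -1.667 - 0.01*-3.334 = -1.6337
Step 2: grad_x = 2*2*3.2711 = 13.0844, grad_y = 2*1*-1.6337 = -3.2673
  x_2 = 3.2711 - 0.01*13.0844 = 3.1403
  y_2 = -1.6337 - 0.01*-3.2673 = -1.601
Step 3: grad_x = 2*2*3.1403 = 12.561, grad_y = 2*1*-1.601 = -3.202
  x_3 = 3.1403 - 0.01*12.561 = 3.0146
  y_3 = -1.601 - 0.01*-3.202 = -1.569
f(3.0146, -1.569) = 2*3.0146^2 + 1*(-1.569)^2 = 20.6379


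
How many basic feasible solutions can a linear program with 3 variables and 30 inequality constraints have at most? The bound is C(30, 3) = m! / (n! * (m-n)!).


Each vertex corresponds to some choice of n active constraints out of m, so the number of vertices is at most C(m, n) = m! / (n!(m-n)!).
m = 30, n = 3
Numerator: 30 * 29 * 28
Denominator: 3! = 6
C(30, 3) = 4060


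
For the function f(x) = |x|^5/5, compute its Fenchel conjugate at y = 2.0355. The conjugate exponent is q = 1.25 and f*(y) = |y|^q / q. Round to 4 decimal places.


The conjugate exponent q satisfies 1/p + 1/q = 1.
p = 5, so q = 5/(5 - 1) = 1.25
|y|^q = 2.0355^1.25 = 2.4313
f*(2.0355) = 2.4313 / 1.25 = 1.945


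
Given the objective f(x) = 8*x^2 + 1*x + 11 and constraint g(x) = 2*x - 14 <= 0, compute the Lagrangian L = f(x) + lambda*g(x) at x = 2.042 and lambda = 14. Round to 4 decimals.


Step 1: Evaluate f(x).
f(2.042) = 8*2.042^2 + 1*2.042 + 11 = 46.4001
Step 2: Evaluate g(x).
g(2.042) = 2*2.042 - 14 = -9.916
Step 3: Compute Lagrangian.
L = 46.4001 + 14*-9.916 = -92.4239


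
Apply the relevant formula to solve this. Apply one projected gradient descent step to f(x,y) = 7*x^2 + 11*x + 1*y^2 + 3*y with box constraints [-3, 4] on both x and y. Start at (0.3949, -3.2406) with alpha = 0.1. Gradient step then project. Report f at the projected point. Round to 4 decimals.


Step 1: Compute gradient at (0.3949, -3.2406).
grad_x = 2*7*0.3949 + 11 = 16.5286
grad_y = 2*1*-3.2406 + 3 = -3.4812
Step 2: Gradient step.
x_raw = 0.3949 - 0.1*16.5286 = -1.258
y_raw = -3.2406 - 0.1*-3.4812 = -2.8925
Step 3: Project onto [-3, 4].
x_proj = clip(-1.258) = -1.258
y_proj = clip(-2.8925) = -2.8925
Step 4: Evaluate f.
f(-1.258, -2.8925) = -3.0713


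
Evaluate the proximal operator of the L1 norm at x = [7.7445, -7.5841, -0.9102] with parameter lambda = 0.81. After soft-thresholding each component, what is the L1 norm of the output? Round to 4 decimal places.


Soft-thresholding with lambda = 0.81:
prox(7.7445) = sign(7.7445)*max(|7.7445| - 0.81, 0) = 6.9345
prox(-7.5841) = sign(-7.5841)*max(|-7.5841| - 0.81, 0) = -6.7741
prox(-0.9102) = sign(-0.9102)*max(|-0.9102| - 0.81, 0) = -0.1002
prox(x) = [6.9345, -6.7741, -0.1002]
||prox(x)||_1 = 6.9345 + 6.7741 + 0.1002 = 13.8088


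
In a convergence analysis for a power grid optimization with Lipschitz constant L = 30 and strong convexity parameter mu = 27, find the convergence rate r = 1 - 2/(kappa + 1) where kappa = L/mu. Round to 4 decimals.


Step 1: Compute the condition number.
kappa = L/mu = 30/27 = 1.1111
Step 2: Compute the convergence rate.
r = 1 - 2/(kappa + 1) = 1 - 2*mu/(L + mu) = (L - mu)/(L + mu) = 3/57 = 0.0526


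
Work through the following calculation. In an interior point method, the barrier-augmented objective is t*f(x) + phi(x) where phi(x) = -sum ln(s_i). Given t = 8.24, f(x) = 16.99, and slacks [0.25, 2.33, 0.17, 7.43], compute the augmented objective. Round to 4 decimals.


Step 1: Compute log-barrier.
ln values: [-1.3863, 0.8459, -1.772, 2.0055]
phi = -(-1.3863 + 0.8459 - 1.772 + 2.0055) = 0.3069
Step 2: Compute augmented objective.
t*f(x) = 8.24*16.99 = 139.9976
Total = 139.9976 + 0.3069 = 140.3045


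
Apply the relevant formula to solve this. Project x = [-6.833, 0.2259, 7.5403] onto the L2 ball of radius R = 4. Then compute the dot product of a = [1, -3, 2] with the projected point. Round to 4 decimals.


Step 1: Compute ||x|| (intermediates to 6 decimals).
||x|| = sqrt((-6.833)^2 + 0.2259^2 + 7.5403^2) = 10.178263
Step 2: Project.
Since ||x|| > R, scale = R/||x|| = 4/10.178263 = 0.392994, proj(x) = scale * x
proj(x) = [-2.685328, 0.088777, 2.963293]
Step 3: Dot product.
a^T * proj(x) = 1*(-2.685328) - 3*0.088777 + 2*2.963293 = 2.9749


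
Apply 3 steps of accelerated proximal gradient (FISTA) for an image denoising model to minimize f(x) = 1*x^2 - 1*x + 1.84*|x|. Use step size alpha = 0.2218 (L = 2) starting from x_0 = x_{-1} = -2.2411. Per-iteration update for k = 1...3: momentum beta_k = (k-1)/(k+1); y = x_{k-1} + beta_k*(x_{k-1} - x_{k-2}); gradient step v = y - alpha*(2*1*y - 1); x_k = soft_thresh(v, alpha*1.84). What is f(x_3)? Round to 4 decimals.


FISTA on f(x) = 1*x^2 - 1*x + 1.84*|x|
L = 2, alpha = 0.2218
Iteration 1: beta = 0.0, y = -2.2411 + 0.0*(-2.2411 + 2.2411) = -2.2411
  grad(y) = -5.4822, v = y - alpha*grad = -1.0251
  prox(v) = soft_thresh(-1.0251, 0.4081) = -0.617
Iteration 2: beta = 0.3333, y = -0.617 + 0.3333*(-0.617 + 2.2411) = -0.0757
  grad(y) = -1.1514, v = y - alpha*grad = 0.1797
  prox(v) = soft_thresh(0.1797, 0.4081) = 0.0
Iteration 3: beta = 0.5, y = 0.0 + 0.5*(0.0 + 0.617) = 0.3085
  grad(y) = -0.383, v = y - alpha*grad = 0.3935
  prox(v) = soft_thresh(0.3935, 0.4081) = 0.0
f(x_3) = 1*0.0^2 - 1*0.0 + 1.84*|0.0| = 0.0


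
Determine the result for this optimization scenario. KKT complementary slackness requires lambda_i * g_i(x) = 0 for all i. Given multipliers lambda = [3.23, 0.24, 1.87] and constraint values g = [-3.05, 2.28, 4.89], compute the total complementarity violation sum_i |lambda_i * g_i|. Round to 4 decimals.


KKT complementary slackness check:
lambda_1 * g_1 = 3.23 * -3.05 = -9.8515
lambda_2 * g_2 = 0.24 * 2.28 = 0.5472
lambda_3 * g_3 = 1.87 * 4.89 = 9.1443
Total violation = 9.8515 + 0.5472 + 9.1443 = 19.543


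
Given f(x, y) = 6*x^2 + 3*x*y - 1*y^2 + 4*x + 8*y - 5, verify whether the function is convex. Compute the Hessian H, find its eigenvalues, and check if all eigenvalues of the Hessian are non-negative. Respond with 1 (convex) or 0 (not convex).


The Hessian of f(x,y) = 6*x^2 + 3*x*y - 1*y^2 + 4*x + 8*y - 5 is:
H = [[12, 3], [3, -2]]
Trace = 12 - 2 = 10
Determinant = 12*-2 - (3)^2 = -33
Discriminant = (10)^2 - 4*-33 = 232.0
Eigenvalues: lambda_1 = -2.6158, lambda_2 = 12.6158
The function is not convex.

0


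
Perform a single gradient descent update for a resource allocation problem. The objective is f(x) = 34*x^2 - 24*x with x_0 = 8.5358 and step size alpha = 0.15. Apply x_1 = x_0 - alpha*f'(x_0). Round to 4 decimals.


We compute the gradient at x_0 and apply the update.
f'(x) = 68*x - 24
f'(8.5358) = 68*8.5358 - 24 = 556.4344
x_1 = 8.5358 - 0.15*556.4344 = -74.9294


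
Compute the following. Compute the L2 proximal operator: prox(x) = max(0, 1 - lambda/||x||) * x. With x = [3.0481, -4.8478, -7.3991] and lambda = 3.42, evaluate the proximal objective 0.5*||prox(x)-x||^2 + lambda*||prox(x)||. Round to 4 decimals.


Step 1: Compute ||x||.
||x|| = 9.3562
Step 2: Compute scaling factor.
scale = max(0, 1 - 3.42/9.3562) = 0.6345
Step 3: prox(x) = [1.9339, -3.0758, -4.6945]
||prox(x)|| = 5.9362
Step 4: Proximal objective.
0.5*||prox-x||^2 = 5.8482
lambda*||prox|| = 20.3018
Total = 26.1501


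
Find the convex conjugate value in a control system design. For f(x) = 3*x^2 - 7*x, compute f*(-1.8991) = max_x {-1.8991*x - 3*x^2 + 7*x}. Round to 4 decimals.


f*(y) = sup_x {y*x - a*x^2 - b*x} = sup_x {(y-b)*x - a*x^2}
FOC: (y - b) - 2a*x = 0 => x* = (y - b)/(2a)
x* = (-1.8991 + 7)/(2*3) = 0.8502
f*(-1.8991) = (y-b)^2/(4a) = (-1.8991 + 7)^2/(4*3)
= 26.0192/12 = 2.1683


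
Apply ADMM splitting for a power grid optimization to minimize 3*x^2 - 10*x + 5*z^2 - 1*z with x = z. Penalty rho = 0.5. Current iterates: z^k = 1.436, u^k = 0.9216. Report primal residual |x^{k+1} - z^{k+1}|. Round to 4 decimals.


ADMM iteration with rho = 0.5, z^k = 1.436, u^k = 0.9216
Step 1: x-update.
Minimize 3*x^2 - 10*x + (0.5/2)*(x - 1.436 + 0.9216)^2
FOC: (2*3 + 0.5)*x = 10 + 0.5*(1.436 - 0.9216)
x^{k+1} = 1.578
Step 2: z-update.
Minimize 5*z^2 - 1*z + (0.5/2)*(1.578 - z + 0.9216)^2
FOC: (2*5 + 0.5)*z = 1 + 0.5*(1.578 + 0.9216)
z^{k+1} = 0.2143
Step 3: u-update.
u^{k+1} = 0.9216 + 1.578 - 0.2143 = 2.2854
Step 4: Primal residual = |1.578 - 0.2143| = 1.3638


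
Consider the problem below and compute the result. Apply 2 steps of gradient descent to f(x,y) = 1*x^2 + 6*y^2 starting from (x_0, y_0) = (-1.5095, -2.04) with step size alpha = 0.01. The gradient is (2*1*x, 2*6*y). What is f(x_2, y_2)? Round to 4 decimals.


Gradient descent on f(x,y) = 1*x^2 + 6*y^2.
Starting point: (-1.5095, -2.04), alpha = 0.01
Step 1: grad_x = 2*1*-1.5095 = -3.019, grad_y = 2*6*-2.04 = -24.48
  x_1 = -1.5095 - 0.01*-3.019 = -1.4793
  y_1 = -2.04 - 0.01*-24.48 = -1.7952
Step 2: grad_x = 2*1*-1.4793 = -2.9586, grad_y = 2*6*-1.7952 = -21.5424
  x_2 = -1.4793 - 0.01*-2.9586 = -1.4497
  y_2 = -1.7952 - 0.01*-21.5424 = -1.5798
f(-1.4497, -1.5798) = 1*(-1.4497)^2 + 6*(-1.5798)^2 = 17.0759


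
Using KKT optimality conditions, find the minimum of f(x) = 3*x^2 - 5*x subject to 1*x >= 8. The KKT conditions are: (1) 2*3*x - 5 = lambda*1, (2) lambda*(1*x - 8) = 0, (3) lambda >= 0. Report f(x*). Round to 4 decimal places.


Step 1: Try lambda = 0 (constraint inactive).
x_unc = 5/(2*3) = 0.8333
Check: 1*0.8333 = 0.8333 < 8 -- violated!
Step 2: Constraint must be active: 1*x = 8
x* = 8/1 = 8.0
lambda = (2*3*8.0 - 5)/1 = 43.0
Step 3: Compute optimal value.
f(x*) = 3*8.0^2 - 5*8.0 = 152.0


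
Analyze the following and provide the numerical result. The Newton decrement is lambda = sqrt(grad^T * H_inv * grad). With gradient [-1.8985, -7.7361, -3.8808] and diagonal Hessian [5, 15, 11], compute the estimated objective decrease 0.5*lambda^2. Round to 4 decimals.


Step 1: H is diagonal, so H^(-1) * g = [-0.3797, -0.5157, -0.3528].
Step 2: g^T H^(-1) g = sum_i g_i^2 / H_ii
  = (-1.8985)^2/5 + (-7.7361)^2/15 + (-3.8808)^2/11
  = 0.7209 + 3.9898 + 1.3691 = 6.0798
Step 3: Objective decrease = 0.5 * g^T H^(-1) g = 3.0399


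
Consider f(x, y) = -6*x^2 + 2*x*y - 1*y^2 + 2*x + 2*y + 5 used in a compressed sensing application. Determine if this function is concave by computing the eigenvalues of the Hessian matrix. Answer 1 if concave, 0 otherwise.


The Hessian of f(x,y) = -6*x^2 + 2*x*y - 1*y^2 + 2*x + 2*y + 5 is:
H = [[-12, 2], [2, -2]]
Trace = -12 - 2 = -14
Determinant = -12*-2 - (2)^2 = 20
Discriminant = (-14)^2 - 4*20 = 116.0
Eigenvalues: lambda_1 = -12.3852, lambda_2 = -1.6148
The function is concave.

1


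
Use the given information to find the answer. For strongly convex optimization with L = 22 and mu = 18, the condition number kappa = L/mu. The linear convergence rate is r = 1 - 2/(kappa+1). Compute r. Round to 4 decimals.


Step 1: Compute the condition number.
kappa = L/mu = 22/18 = 1.2222
Step 2: Compute the convergence rate.
r = 1 - 2/(kappa + 1) = 1 - 2*mu/(L + mu) = (L - mu)/(L + mu) = 4/40 = 0.1


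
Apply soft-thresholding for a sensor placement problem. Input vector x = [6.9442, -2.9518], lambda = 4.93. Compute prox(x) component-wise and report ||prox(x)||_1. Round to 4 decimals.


Soft-thresholding with lambda = 4.93:
prox(6.9442) = sign(6.9442)*max(|6.9442| - 4.93, 0) = 2.0142
prox(-2.9518) = sign(-2.9518)*max(|-2.9518| - 4.93, 0) = 0.0
prox(x) = [2.0142, 0.0]
||prox(x)||_1 = 2.0142 + 0.0 = 2.0142


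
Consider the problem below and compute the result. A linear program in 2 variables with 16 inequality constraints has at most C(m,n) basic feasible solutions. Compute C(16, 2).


Each vertex corresponds to some choice of n active constraints out of m, so the number of vertices is at most C(m, n) = m! / (n!(m-n)!).
m = 16, n = 2
Numerator: 16 * 15
Denominator: 2! = 2
C(16, 2) = 120


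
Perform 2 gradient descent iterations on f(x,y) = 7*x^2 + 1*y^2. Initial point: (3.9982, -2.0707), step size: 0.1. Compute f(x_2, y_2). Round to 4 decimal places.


Gradient descent on f(x,y) = 7*x^2 + 1*y^2.
Starting point: (3.9982, -2.0707), alpha = 0.1
Step 1: grad_x = 2*7*3.9982 = 55.9748, grad_y = 2*1*-2.0707 = -4.1414
  x_1 = 3.9982 - 0.1*55.9748 = -1.5993
  y_1 = -2.0707 - 0.1*-4.1414 = -1.6566
Step 2: grad_x = 2*7*-1.5993 = -22.3899, grad_y = 2*1*-1.6566 = -3.3131
  x_2 = -1.5993 - 0.1*-22.3899 = 0.6397
  y_2 = -1.6566 - 0.1*-3.3131 = -1.3252
f(0.6397, -1.3252) = 7*0.6397^2 + 1*(-1.3252)^2 = 4.6209


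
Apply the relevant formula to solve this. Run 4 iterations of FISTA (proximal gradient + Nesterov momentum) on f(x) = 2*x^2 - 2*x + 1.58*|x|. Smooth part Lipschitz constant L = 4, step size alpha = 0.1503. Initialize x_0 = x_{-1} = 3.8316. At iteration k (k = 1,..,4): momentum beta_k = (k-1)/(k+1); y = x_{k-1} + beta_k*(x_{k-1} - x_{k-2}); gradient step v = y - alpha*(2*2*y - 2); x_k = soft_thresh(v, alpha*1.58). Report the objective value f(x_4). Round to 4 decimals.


FISTA on f(x) = 2*x^2 - 2*x + 1.58*|x|
L = 4, alpha = 0.1503
Iteration 1: beta = 0.0, y = 3.8316 + 0.0*(3.8316 - 3.8316) = 3.8316
  grad(y) = 13.3264, v = y - alpha*grad = 1.8286
  prox(v) = soft_thresh(1.8286, 0.2375) = 1.5912
Iteration 2: beta = 0.3333, y = 1.5912 + 0.3333*(1.5912 - 3.8316) = 0.8444
  grad(y) = 1.3774, v = y - alpha*grad = 0.6373
  prox(v) = soft_thresh(0.6373, 0.2375) = 0.3999
Iteration 3: beta = 0.5, y = 0.3999 + 0.5*(0.3999 - 1.5912) = -0.1958
  grad(y) = -2.7832, v = y - alpha*grad = 0.2225
  prox(v) = soft_thresh(0.2225, 0.2375) = 0.0
Iteration 4: beta = 0.6, y = 0.0 + 0.6*(0.0 - 0.3999) = -0.2399
  grad(y) = -2.9597, v = y - alpha*grad = 0.2049
  prox(v) = soft_thresh(0.2049, 0.2375) = 0.0
f(x_4) = 2*0.0^2 - 2*0.0 + 1.58*|0.0| = 0.0


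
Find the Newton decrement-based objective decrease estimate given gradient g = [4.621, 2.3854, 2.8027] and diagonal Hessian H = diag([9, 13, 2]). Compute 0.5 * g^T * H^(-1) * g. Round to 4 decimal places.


Step 1: H is diagonal, so H^(-1) * g = [0.5134, 0.1835, 1.4014].
Step 2: g^T H^(-1) g = sum_i g_i^2 / H_ii
  = (4.621)^2/9 + (2.3854)^2/13 + (2.8027)^2/2
  = 2.3726 + 0.4377 + 3.9276 = 6.7379
Step 3: Objective decrease = 0.5 * g^T H^(-1) g = 3.3689


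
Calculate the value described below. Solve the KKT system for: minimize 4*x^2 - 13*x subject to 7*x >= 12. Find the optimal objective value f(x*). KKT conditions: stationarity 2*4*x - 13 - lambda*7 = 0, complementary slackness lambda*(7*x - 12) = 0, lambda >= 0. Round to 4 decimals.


Step 1: Try lambda = 0 (constraint inactive).
x_unc = 13/(2*4) = 1.625
Check: 7*1.625 = 11.375 < 12 -- violated!
Step 2: Constraint must be active: 7*x = 12
x* = 12/7 = 1.7143 (rounded; the exact value 12/7 is used below)
lambda = (2*4*(12/7) - 13)/7 = 0.102
Step 3: Compute optimal value.
f(x*) = 4*(12/7)^2 - 13*(12/7) = -10.5306


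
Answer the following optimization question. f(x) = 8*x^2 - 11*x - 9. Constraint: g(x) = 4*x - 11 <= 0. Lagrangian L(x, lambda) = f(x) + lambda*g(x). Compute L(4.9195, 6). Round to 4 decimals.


Step 1: Evaluate f(x).
f(4.9195) = 8*4.9195^2 - 11*4.9195 - 9 = 130.4973
Step 2: Evaluate g(x).
g(4.9195) = 4*4.9195 - 11 = 8.678
Step 3: Compute Lagrangian.
L = 130.4973 + 6*8.678 = 182.5653


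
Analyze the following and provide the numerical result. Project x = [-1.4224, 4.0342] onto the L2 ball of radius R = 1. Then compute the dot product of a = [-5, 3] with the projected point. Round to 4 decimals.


Step 1: Compute ||x|| (intermediates to 6 decimals).
||x|| = sqrt((-1.4224)^2 + 4.0342^2) = 4.277615
Step 2: Project.
Since ||x|| > R, scale = R/||x|| = 1/4.277615 = 0.233775, proj(x) = scale * x
proj(x) = [-0.332522, 0.943095]
Step 3: Dot product.
a^T * proj(x) = -5*(-0.332522) + 3*0.943095 = 4.4919


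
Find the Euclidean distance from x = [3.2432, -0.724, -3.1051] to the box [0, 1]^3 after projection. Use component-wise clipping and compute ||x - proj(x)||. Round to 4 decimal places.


Project each component onto [0, 1].
clip(3.2432) = 1.0, clip(-0.724) = 0.0, clip(-3.1051) = 0.0
Projection = [1.0, 0.0, 0.0]
Squared diffs: [5.0319, 0.5242, 9.6416]
Distance = sqrt(15.1977) = 3.8984


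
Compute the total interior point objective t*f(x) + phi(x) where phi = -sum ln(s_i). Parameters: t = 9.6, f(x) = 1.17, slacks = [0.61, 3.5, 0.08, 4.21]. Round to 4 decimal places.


Step 1: Compute log-barrier.
ln values: [-0.4943, 1.2528, -2.5257, 1.4375]
phi = -(-0.4943 + 1.2528 - 2.5257 + 1.4375) = 0.3298
Step 2: Compute augmented objective.
t*f(x) = 9.6*1.17 = 11.232
Total = 11.232 + 0.3298 = 11.5618


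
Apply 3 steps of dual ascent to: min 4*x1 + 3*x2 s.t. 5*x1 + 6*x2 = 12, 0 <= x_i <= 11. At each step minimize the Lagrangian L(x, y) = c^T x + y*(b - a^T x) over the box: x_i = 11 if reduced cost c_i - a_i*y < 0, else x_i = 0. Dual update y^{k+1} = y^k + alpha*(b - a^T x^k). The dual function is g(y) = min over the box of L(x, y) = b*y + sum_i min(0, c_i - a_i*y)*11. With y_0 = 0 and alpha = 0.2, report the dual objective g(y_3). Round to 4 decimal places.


Dual ascent for LP: min 4*x1 + 3*x2, 5*x1 + 6*x2 = 12, 0 <= x_i <= 11
Step 1: y^k = 0.0, reduced costs: (4.0, 3.0)
  x^k = (0.0, 0.0), subgradient = b - a^T x = 12.0
  y^{k+1} = 0.0 + 0.2*12.0 = 2.4
Step 2: y^k = 2.4, reduced costs: (-8.0, -11.4)
  x^k = (11.0, 11.0), subgradient = b - a^T x = -109.0
  y^{k+1} = 2.4 + 0.2*-109.0 = -19.4
Step 3: y^k = -19.4, reduced costs: (101.0, 119.4)
  x^k = (0.0, 0.0), subgradient = b - a^T x = 12.0
  y^{k+1} = -19.4 + 0.2*12.0 = -17.0
Dual objective at y_3 = -17.0: reduced costs (89.0, 105.0), box minimizer x = (0.0, 0.0)
g(y_3) = b*y + (c1 - a1*y)*x1 + (c2 - a2*y)*x2 = 12*(-17.0) + 89.0*0.0 + 105.0*0.0 = -204.0 + 0.0 + 0.0 = -204.0
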